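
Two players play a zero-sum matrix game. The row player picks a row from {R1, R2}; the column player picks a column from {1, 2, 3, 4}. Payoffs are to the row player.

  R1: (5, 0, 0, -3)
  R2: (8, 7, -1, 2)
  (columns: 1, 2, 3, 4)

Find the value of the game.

Row minima: R1 → -3, R2 → -1; maximin = -1.
Column maxima: 1 → 8, 2 → 7, 3 → 0, 4 → 2; minimax = 0.
-1 ≠ 0, so there is no saddle point; optimal play is mixed.
1 is strictly dominated by 2 (it gives the row player strictly more in every row), so the column player never plays it.
2 is strictly dominated by 4 (it gives the row player strictly more in every row), so the column player never plays it.
On the remaining 2×2 (R1, R2 vs 3, 4):
Let the row player play R1 with probability p. Expected payoff against 3: 0p + (-1)(1−p) = p − 1; against 4: (-3)p + 2(1−p) = −5p + 2.
Setting these equal: p − 1 = −5p + 2 ⇒ 6p = 3 ⇒ p = 1/2, and the value is (1)·(1/2) − 1 = -1/2.
For the column player: with q = P(3), equating R1's and R2's payoffs gives 3q − 3 = −3q + 2 ⇒ q = 5/6.

-1/2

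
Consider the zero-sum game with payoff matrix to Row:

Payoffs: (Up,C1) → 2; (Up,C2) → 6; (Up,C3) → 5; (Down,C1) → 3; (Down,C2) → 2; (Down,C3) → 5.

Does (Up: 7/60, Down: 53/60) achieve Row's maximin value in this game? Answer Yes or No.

No

Against C1 this mix gives (7/60)·2 + (53/60)·3 = 173/60.
Against C2 this mix gives (7/60)·6 + (53/60)·2 = 37/15.
Against C3 this mix gives (7/60)·5 + (53/60)·5 = 5.
Column will play C2, holding Row to 37/15. Shifting weight toward the row that does better against C2 would raise this floor (the equalizing mix achieves 14/5 against both C2 and C1), so the proposed strategy is not optimal.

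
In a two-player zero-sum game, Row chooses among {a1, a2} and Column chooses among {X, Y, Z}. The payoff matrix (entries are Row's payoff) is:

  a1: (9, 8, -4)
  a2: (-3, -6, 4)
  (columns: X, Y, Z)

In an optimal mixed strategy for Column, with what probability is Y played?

Row minima: a1 → -4, a2 → -6; maximin = -4.
Column maxima: X → 9, Y → 8, Z → 4; minimax = 4.
-4 ≠ 4, so there is no saddle point; optimal play is mixed.
X is strictly dominated by Y (it gives Row strictly more in every row), so Column never plays it.
On the remaining 2×2 (a1, a2 vs Y, Z):
Let Row play a1 with probability p. Expected payoff against Y: 8p + (-6)(1−p) = 14p − 6; against Z: (-4)p + 4(1−p) = −8p + 4.
Setting these equal: 14p − 6 = −8p + 4 ⇒ 22p = 10 ⇒ p = 5/11, and the value is (14)·(5/11) − 6 = 4/11.
For Column: with q = P(Y), equating a1's and a2's payoffs gives 12q − 4 = −10q + 4 ⇒ q = 4/11.

4/11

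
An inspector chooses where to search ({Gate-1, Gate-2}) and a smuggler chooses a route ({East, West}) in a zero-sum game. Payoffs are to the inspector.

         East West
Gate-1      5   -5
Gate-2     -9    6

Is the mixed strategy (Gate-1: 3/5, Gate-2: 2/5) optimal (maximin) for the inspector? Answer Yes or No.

Against East this mix gives (3/5)·5 + (2/5)·(-9) = -3/5.
Against West this mix gives (3/5)·(-5) + (2/5)·6 = -3/5.
All of the smuggler's active replies (East, West) yield -3/5, and no column does worse for the inspector. The mix makes the smuggler indifferent and guarantees -3/5, so it is optimal.

Yes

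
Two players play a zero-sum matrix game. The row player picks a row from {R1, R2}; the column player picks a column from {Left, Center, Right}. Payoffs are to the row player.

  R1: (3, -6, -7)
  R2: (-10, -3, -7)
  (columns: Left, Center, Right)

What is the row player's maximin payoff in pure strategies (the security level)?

Row minima: R1 → -7, R2 → -10.
The best of these is -7.

-7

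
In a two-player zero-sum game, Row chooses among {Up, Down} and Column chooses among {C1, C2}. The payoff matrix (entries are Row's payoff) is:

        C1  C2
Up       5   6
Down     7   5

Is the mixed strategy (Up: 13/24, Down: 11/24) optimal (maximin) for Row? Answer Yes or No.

No

Against C1 this mix gives (13/24)·5 + (11/24)·7 = 71/12.
Against C2 this mix gives (13/24)·6 + (11/24)·5 = 133/24.
Column will play C2, holding Row to 133/24. Shifting weight toward the row that does better against C2 would raise this floor (the equalizing mix achieves 17/3 against both C2 and C1), so the proposed strategy is not optimal.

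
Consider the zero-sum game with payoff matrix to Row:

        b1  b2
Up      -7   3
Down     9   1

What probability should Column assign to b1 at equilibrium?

Row minima: Up → -7, Down → 1; maximin = 1.
Column maxima: b1 → 9, b2 → 3; minimax = 3.
1 ≠ 3, so there is no saddle point; optimal play is mixed.
Let Row play Up with probability p. Expected payoff against b1: (-7)p + 9(1−p) = −16p + 9; against b2: 3p + 1(1−p) = 2p + 1.
Setting these equal: −16p + 9 = 2p + 1 ⇒ −18p = -8 ⇒ p = 4/9, and the value is (-16)·(4/9) + 9 = 17/9.
For Column: with q = P(b1), equating Up's and Down's payoffs gives −10q + 3 = 8q + 1 ⇒ q = 1/9.

1/9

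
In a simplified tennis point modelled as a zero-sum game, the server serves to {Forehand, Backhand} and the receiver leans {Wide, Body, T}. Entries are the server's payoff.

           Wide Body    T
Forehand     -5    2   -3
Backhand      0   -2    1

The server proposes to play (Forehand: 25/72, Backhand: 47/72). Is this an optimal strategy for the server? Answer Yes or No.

No

Against Wide this mix gives (25/72)·(-5) + (47/72)·0 = -125/72.
Against Body this mix gives (25/72)·2 + (47/72)·(-2) = -11/18.
Against T this mix gives (25/72)·(-3) + (47/72)·1 = -7/18.
The receiver will play Wide, holding the server to -125/72. Shifting weight toward the row that does better against Wide would raise this floor (the equalizing mix achieves -10/9 against both Wide and Body), so the proposed strategy is not optimal.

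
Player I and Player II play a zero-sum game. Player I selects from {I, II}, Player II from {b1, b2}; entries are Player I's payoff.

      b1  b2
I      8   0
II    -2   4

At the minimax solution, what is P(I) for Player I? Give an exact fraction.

Row minima: I → 0, II → -2; maximin = 0.
Column maxima: b1 → 8, b2 → 4; minimax = 4.
0 ≠ 4, so there is no saddle point; optimal play is mixed.
Let Player I play I with probability p. Expected payoff against b1: 8p + (-2)(1−p) = 10p − 2; against b2: 0p + 4(1−p) = −4p + 4.
Setting these equal: 10p − 2 = −4p + 4 ⇒ 14p = 6 ⇒ p = 3/7, and the value is (10)·(3/7) − 2 = 16/7.
For Player II: with q = P(b1), equating I's and II's payoffs gives 8q = −6q + 4 ⇒ q = 2/7.

3/7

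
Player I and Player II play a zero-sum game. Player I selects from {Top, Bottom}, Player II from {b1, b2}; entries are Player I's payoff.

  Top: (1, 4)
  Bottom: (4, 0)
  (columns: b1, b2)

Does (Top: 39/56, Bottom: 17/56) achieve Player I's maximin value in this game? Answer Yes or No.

No

Against b1 this mix gives (39/56)·1 + (17/56)·4 = 107/56.
Against b2 this mix gives (39/56)·4 + (17/56)·0 = 39/14.
Player II will play b1, holding Player I to 107/56. Shifting weight toward the row that does better against b1 would raise this floor (the equalizing mix achieves 16/7 against both b1 and b2), so the proposed strategy is not optimal.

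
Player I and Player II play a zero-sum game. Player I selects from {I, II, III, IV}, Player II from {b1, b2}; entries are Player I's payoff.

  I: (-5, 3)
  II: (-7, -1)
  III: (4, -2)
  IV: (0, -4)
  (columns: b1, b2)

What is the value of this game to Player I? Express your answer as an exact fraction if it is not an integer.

1/7

Row minima: I → -5, II → -7, III → -2, IV → -4; maximin = -2.
Column maxima: b1 → 4, b2 → 3; minimax = 3.
-2 ≠ 3, so there is no saddle point; optimal play is mixed.
II is strictly dominated by I, so Player I never plays it.
IV is strictly dominated by III, so Player I never plays it.
On the remaining 2×2 (I, III vs b1, b2):
Let Player I play I with probability p. Expected payoff against b1: (-5)p + 4(1−p) = −9p + 4; against b2: 3p + (-2)(1−p) = 5p − 2.
Setting these equal: −9p + 4 = 5p − 2 ⇒ −14p = -6 ⇒ p = 3/7, and the value is (-9)·(3/7) + 4 = 1/7.
For Player II: with q = P(b1), equating I's and III's payoffs gives −8q + 3 = 6q − 2 ⇒ q = 5/14.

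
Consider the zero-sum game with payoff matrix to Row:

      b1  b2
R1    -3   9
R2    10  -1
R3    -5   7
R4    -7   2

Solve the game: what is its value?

Row minima: R1 → -3, R2 → -1, R3 → -5, R4 → -7; maximin = -1.
Column maxima: b1 → 10, b2 → 9; minimax = 9.
-1 ≠ 9, so there is no saddle point; optimal play is mixed.
R3 is strictly dominated by R1, so Row never plays it.
R4 is strictly dominated by R1, so Row never plays it.
On the remaining 2×2 (R1, R2 vs b1, b2):
Let Row play R1 with probability p. Expected payoff against b1: (-3)p + 10(1−p) = −13p + 10; against b2: 9p + (-1)(1−p) = 10p − 1.
Setting these equal: −13p + 10 = 10p − 1 ⇒ −23p = -11 ⇒ p = 11/23, and the value is (-13)·(11/23) + 10 = 87/23.
For Column: with q = P(b1), equating R1's and R2's payoffs gives −12q + 9 = 11q − 1 ⇒ q = 10/23.

87/23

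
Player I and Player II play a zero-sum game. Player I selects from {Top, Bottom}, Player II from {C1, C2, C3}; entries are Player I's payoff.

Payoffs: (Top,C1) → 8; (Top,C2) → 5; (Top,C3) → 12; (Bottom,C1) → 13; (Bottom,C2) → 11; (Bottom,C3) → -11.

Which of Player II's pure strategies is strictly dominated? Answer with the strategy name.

C2 holds Player I's payoff strictly below C1 in every row: 5 < 8, 11 < 13.
So C1 is strictly dominated for Player II.

C1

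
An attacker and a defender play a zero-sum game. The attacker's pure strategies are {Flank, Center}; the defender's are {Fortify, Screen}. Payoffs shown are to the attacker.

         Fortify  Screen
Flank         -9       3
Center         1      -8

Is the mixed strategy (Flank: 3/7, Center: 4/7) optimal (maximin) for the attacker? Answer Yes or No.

Against Fortify this mix gives (3/7)·(-9) + (4/7)·1 = -23/7.
Against Screen this mix gives (3/7)·3 + (4/7)·(-8) = -23/7.
All of the defender's active replies (Fortify, Screen) yield -23/7, and no column does worse for the attacker. The mix makes the defender indifferent and guarantees -23/7, so it is optimal.

Yes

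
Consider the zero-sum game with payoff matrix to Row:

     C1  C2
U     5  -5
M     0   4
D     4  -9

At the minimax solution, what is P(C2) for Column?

Row minima: U → -5, M → 0, D → -9; maximin = 0.
Column maxima: C1 → 5, C2 → 4; minimax = 4.
0 ≠ 4, so there is no saddle point; optimal play is mixed.
D is strictly dominated by U, so Row never plays it.
On the remaining 2×2 (U, M vs C1, C2):
Let Row play U with probability p. Expected payoff against C1: 5p + 0(1−p) = 5p; against C2: (-5)p + 4(1−p) = −9p + 4.
Setting these equal: 5p = −9p + 4 ⇒ 14p = 4 ⇒ p = 2/7, and the value is (5)·(2/7) = 10/7.
For Column: with q = P(C1), equating U's and M's payoffs gives 10q − 5 = −4q + 4 ⇒ q = 9/14.

5/14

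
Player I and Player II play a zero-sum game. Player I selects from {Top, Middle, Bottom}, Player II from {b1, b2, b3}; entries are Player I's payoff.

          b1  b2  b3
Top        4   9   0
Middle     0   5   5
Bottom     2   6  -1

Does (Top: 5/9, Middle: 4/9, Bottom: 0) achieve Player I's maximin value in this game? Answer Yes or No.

Against b1 this mix gives (5/9)·4 + (4/9)·0 = 20/9.
Against b2 this mix gives (5/9)·9 + (4/9)·5 = 65/9.
Against b3 this mix gives (5/9)·0 + (4/9)·5 = 20/9.
All of Player II's active replies (b1, b3) yield 20/9, and no column does worse for Player I. The mix makes Player II indifferent and guarantees 20/9, so it is optimal.

Yes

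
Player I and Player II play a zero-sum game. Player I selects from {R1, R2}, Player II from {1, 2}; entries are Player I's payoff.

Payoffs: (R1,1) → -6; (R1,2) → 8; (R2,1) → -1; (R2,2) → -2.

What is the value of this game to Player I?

Row minima: R1 → -6, R2 → -2; maximin = -2.
Column maxima: 1 → -1, 2 → 8; minimax = -1.
-2 ≠ -1, so there is no saddle point; optimal play is mixed.
Let Player I play R1 with probability p. Expected payoff against 1: (-6)p + (-1)(1−p) = −5p − 1; against 2: 8p + (-2)(1−p) = 10p − 2.
Setting these equal: −5p − 1 = 10p − 2 ⇒ −15p = -1 ⇒ p = 1/15, and the value is (-5)·(1/15) − 1 = -4/3.
For Player II: with q = P(1), equating R1's and R2's payoffs gives −14q + 8 = q − 2 ⇒ q = 2/3.

-4/3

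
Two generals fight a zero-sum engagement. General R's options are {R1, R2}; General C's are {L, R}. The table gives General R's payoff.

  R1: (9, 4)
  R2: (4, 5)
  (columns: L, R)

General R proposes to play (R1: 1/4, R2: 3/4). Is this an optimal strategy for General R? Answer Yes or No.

No

Against L this mix gives (1/4)·9 + (3/4)·4 = 21/4.
Against R this mix gives (1/4)·4 + (3/4)·5 = 19/4.
General C will play R, holding General R to 19/4. Shifting weight toward the row that does better against R would raise this floor (the equalizing mix achieves 29/6 against both R and L), so the proposed strategy is not optimal.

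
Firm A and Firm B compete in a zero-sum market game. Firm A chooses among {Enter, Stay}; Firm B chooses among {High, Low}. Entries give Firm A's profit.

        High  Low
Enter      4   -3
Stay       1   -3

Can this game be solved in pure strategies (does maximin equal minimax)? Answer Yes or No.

Row minima: Enter → -3, Stay → -3; maximin = -3.
Column maxima: High → 4, Low → -3; minimax = -3.
maximin = minimax = -3, so a saddle point exists.

Yes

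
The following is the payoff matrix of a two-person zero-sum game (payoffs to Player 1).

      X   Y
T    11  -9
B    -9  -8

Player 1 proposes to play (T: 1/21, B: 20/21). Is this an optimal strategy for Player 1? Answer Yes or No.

Yes

Against X this mix gives (1/21)·11 + (20/21)·(-9) = -169/21.
Against Y this mix gives (1/21)·(-9) + (20/21)·(-8) = -169/21.
All of Player 2's active replies (X, Y) yield -169/21, and no column does worse for Player 1. The mix makes Player 2 indifferent and guarantees -169/21, so it is optimal.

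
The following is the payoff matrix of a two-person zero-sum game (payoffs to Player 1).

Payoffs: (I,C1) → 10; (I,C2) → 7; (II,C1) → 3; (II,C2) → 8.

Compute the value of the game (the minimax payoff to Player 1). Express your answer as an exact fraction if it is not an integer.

59/8

Row minima: I → 7, II → 3; maximin = 7.
Column maxima: C1 → 10, C2 → 8; minimax = 8.
7 ≠ 8, so there is no saddle point; optimal play is mixed.
Let Player 1 play I with probability p. Expected payoff against C1: 10p + 3(1−p) = 7p + 3; against C2: 7p + 8(1−p) = −p + 8.
Setting these equal: 7p + 3 = −p + 8 ⇒ 8p = 5 ⇒ p = 5/8, and the value is (7)·(5/8) + 3 = 59/8.
For Player 2: with q = P(C1), equating I's and II's payoffs gives 3q + 7 = −5q + 8 ⇒ q = 1/8.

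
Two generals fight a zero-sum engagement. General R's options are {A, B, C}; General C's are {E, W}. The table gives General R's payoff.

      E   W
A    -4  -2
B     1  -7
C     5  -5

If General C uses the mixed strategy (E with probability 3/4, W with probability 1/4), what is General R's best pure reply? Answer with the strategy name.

Expected payoff of A: (3/4)·(-4) + (1/4)·(-2) = -7/2.
Expected payoff of B: (3/4)·1 + (1/4)·(-7) = -1.
Expected payoff of C: (3/4)·5 + (1/4)·(-5) = 5/2.
The largest is 5/2, so General R's best response is C.

C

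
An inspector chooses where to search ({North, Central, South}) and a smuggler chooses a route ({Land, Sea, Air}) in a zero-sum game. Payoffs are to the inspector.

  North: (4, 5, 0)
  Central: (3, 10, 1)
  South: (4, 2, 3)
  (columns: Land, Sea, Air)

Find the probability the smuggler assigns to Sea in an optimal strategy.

1/5

Row minima: North → 0, Central → 1, South → 2; maximin = 2.
Column maxima: Land → 4, Sea → 10, Air → 3; minimax = 3.
2 ≠ 3, so there is no saddle point; optimal play is mixed.
Land is strictly dominated by Air (it gives the inspector strictly more in every row), so the smuggler never plays it.
With Land eliminated, North is strictly dominated by Central (Central gives the inspector strictly more in every remaining column), so the inspector never plays it.
On the remaining 2×2 (Central, South vs Sea, Air):
Let the inspector play Central with probability p. Expected payoff against Sea: 10p + 2(1−p) = 8p + 2; against Air: 1p + 3(1−p) = −2p + 3.
Setting these equal: 8p + 2 = −2p + 3 ⇒ 10p = 1 ⇒ p = 1/10, and the value is (8)·(1/10) + 2 = 14/5.
For the smuggler: with q = P(Sea), equating Central's and South's payoffs gives 9q + 1 = −q + 3 ⇒ q = 1/5.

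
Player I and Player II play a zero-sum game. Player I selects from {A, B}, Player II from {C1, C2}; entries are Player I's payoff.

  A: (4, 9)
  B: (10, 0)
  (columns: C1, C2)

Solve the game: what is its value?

6

Row minima: A → 4, B → 0; maximin = 4.
Column maxima: C1 → 10, C2 → 9; minimax = 9.
4 ≠ 9, so there is no saddle point; optimal play is mixed.
Let Player I play A with probability p. Expected payoff against C1: 4p + 10(1−p) = −6p + 10; against C2: 9p + 0(1−p) = 9p.
Setting these equal: −6p + 10 = 9p ⇒ −15p = -10 ⇒ p = 2/3, and the value is (-6)·(2/3) + 10 = 6.
For Player II: with q = P(C1), equating A's and B's payoffs gives −5q + 9 = 10q ⇒ q = 3/5.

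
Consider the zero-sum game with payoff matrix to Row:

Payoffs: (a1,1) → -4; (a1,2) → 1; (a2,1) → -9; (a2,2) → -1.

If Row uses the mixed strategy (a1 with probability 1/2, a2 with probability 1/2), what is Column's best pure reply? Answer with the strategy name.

1

If Column plays 1, Row's expected payoff is (1/2)·(-4) + (1/2)·(-9) = -13/2.
If Column plays 2, Row's expected payoff is (1/2)·1 + (1/2)·(-1) = 0.
Column minimizes Row's payoff; the smallest is -13/2, so the best response is 1.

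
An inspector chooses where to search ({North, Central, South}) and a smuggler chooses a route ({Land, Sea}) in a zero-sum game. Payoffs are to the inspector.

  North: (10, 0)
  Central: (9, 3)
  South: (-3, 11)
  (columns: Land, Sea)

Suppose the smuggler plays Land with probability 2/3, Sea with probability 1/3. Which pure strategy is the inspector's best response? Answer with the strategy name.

Central

Expected payoff of North: (2/3)·10 + (1/3)·0 = 20/3.
Expected payoff of Central: (2/3)·9 + (1/3)·3 = 7.
Expected payoff of South: (2/3)·(-3) + (1/3)·11 = 5/3.
The largest is 7, so the inspector's best response is Central.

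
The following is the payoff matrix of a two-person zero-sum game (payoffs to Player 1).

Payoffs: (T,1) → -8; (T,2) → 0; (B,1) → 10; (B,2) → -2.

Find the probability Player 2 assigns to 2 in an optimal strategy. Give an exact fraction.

9/10

Row minima: T → -8, B → -2; maximin = -2.
Column maxima: 1 → 10, 2 → 0; minimax = 0.
-2 ≠ 0, so there is no saddle point; optimal play is mixed.
Let Player 1 play T with probability p. Expected payoff against 1: (-8)p + 10(1−p) = −18p + 10; against 2: 0p + (-2)(1−p) = 2p − 2.
Setting these equal: −18p + 10 = 2p − 2 ⇒ −20p = -12 ⇒ p = 3/5, and the value is (-18)·(3/5) + 10 = -4/5.
For Player 2: with q = P(1), equating T's and B's payoffs gives −8q = 12q − 2 ⇒ q = 1/10.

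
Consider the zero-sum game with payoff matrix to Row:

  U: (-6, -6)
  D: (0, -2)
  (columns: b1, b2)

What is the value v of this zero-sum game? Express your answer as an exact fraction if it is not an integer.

-2

Row minima: U → -6, D → -2; maximin = -2.
Column maxima: b1 → 0, b2 → -2; minimax = -2.
Since maximin = minimax = -2, there is a saddle point and the value is -2.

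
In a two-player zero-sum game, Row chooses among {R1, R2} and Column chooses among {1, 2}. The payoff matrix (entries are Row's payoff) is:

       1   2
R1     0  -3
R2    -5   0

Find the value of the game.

Row minima: R1 → -3, R2 → -5; maximin = -3.
Column maxima: 1 → 0, 2 → 0; minimax = 0.
-3 ≠ 0, so there is no saddle point; optimal play is mixed.
Let Row play R1 with probability p. Expected payoff against 1: 0p + (-5)(1−p) = 5p − 5; against 2: (-3)p + 0(1−p) = −3p.
Setting these equal: 5p − 5 = −3p ⇒ 8p = 5 ⇒ p = 5/8, and the value is (5)·(5/8) − 5 = -15/8.
For Column: with q = P(1), equating R1's and R2's payoffs gives 3q − 3 = −5q ⇒ q = 3/8.

-15/8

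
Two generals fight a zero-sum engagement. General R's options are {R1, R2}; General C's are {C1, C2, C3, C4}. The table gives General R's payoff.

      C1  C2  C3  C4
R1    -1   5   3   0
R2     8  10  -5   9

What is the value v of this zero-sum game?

Row minima: R1 → -1, R2 → -5; maximin = -1.
Column maxima: C1 → 8, C2 → 10, C3 → 3, C4 → 9; minimax = 3.
-1 ≠ 3, so there is no saddle point; optimal play is mixed.
C2 is strictly dominated by C1 (it gives General R strictly more in every row), so General C never plays it.
C4 is strictly dominated by C1 (it gives General R strictly more in every row), so General C never plays it.
On the remaining 2×2 (R1, R2 vs C1, C3):
Let General R play R1 with probability p. Expected payoff against C1: (-1)p + 8(1−p) = −9p + 8; against C3: 3p + (-5)(1−p) = 8p − 5.
Setting these equal: −9p + 8 = 8p − 5 ⇒ −17p = -13 ⇒ p = 13/17, and the value is (-9)·(13/17) + 8 = 19/17.
For General C: with q = P(C1), equating R1's and R2's payoffs gives −4q + 3 = 13q − 5 ⇒ q = 8/17.

19/17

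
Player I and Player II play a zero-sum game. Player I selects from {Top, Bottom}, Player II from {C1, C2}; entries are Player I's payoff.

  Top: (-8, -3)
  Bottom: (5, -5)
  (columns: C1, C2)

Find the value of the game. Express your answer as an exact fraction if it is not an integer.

-11/3

Row minima: Top → -8, Bottom → -5; maximin = -5.
Column maxima: C1 → 5, C2 → -3; minimax = -3.
-5 ≠ -3, so there is no saddle point; optimal play is mixed.
Let Player I play Top with probability p. Expected payoff against C1: (-8)p + 5(1−p) = −13p + 5; against C2: (-3)p + (-5)(1−p) = 2p − 5.
Setting these equal: −13p + 5 = 2p − 5 ⇒ −15p = -10 ⇒ p = 2/3, and the value is (-13)·(2/3) + 5 = -11/3.
For Player II: with q = P(C1), equating Top's and Bottom's payoffs gives −5q − 3 = 10q − 5 ⇒ q = 2/15.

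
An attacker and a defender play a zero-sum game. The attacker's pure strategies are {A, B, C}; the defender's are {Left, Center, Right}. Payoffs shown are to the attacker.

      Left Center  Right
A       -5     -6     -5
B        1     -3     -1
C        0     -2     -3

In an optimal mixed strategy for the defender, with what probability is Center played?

Row minima: A → -6, B → -3, C → -3; maximin = -3.
Column maxima: Left → 1, Center → -2, Right → -1; minimax = -2.
-3 ≠ -2, so there is no saddle point; optimal play is mixed.
A is strictly dominated by B, so the attacker never plays it.
Left is strictly dominated by Center (it gives the attacker strictly more in every row), so the defender never plays it.
On the remaining 2×2 (B, C vs Center, Right):
Let the attacker play B with probability p. Expected payoff against Center: (-3)p + (-2)(1−p) = −p − 2; against Right: (-1)p + (-3)(1−p) = 2p − 3.
Setting these equal: −p − 2 = 2p − 3 ⇒ −3p = -1 ⇒ p = 1/3, and the value is (-1)·(1/3) − 2 = -7/3.
For the defender: with q = P(Center), equating B's and C's payoffs gives −2q − 1 = q − 3 ⇒ q = 2/3.

2/3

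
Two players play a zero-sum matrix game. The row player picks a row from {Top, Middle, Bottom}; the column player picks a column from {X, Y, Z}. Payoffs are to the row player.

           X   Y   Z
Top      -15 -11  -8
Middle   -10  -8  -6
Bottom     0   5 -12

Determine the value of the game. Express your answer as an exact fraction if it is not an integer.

Row minima: Top → -15, Middle → -10, Bottom → -12; maximin = -10.
Column maxima: X → 0, Y → 5, Z → -6; minimax = -6.
-10 ≠ -6, so there is no saddle point; optimal play is mixed.
Top is strictly dominated by Middle, so the row player never plays it.
Y is strictly dominated by X (it gives the row player strictly more in every row), so the column player never plays it.
On the remaining 2×2 (Middle, Bottom vs X, Z):
Let the row player play Middle with probability p. Expected payoff against X: (-10)p + 0(1−p) = −10p; against Z: (-6)p + (-12)(1−p) = 6p − 12.
Setting these equal: −10p = 6p − 12 ⇒ −16p = -12 ⇒ p = 3/4, and the value is (-10)·(3/4) = -15/2.
For the column player: with q = P(X), equating Middle's and Bottom's payoffs gives −4q − 6 = 12q − 12 ⇒ q = 3/8.

-15/2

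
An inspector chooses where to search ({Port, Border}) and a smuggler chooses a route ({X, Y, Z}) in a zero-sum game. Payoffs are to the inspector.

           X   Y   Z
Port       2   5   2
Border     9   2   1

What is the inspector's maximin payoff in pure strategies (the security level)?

Row minima: Port → 2, Border → 1.
The best of these is 2.

2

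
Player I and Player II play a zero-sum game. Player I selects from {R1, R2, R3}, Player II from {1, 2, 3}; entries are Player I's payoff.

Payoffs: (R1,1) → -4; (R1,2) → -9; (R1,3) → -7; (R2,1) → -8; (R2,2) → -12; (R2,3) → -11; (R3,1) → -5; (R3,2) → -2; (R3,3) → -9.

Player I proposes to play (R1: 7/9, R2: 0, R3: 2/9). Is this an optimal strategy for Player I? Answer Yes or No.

Against 1 this mix gives (7/9)·(-4) + (2/9)·(-5) = -38/9.
Against 2 this mix gives (7/9)·(-9) + (2/9)·(-2) = -67/9.
Against 3 this mix gives (7/9)·(-7) + (2/9)·(-9) = -67/9.
All of Player II's active replies (2, 3) yield -67/9, and no column does worse for Player I. The mix makes Player II indifferent and guarantees -67/9, so it is optimal.

Yes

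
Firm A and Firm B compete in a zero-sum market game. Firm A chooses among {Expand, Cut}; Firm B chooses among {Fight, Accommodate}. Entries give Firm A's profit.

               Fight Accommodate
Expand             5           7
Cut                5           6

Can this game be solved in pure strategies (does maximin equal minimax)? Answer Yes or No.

Yes

Row minima: Expand → 5, Cut → 5; maximin = 5.
Column maxima: Fight → 5, Accommodate → 7; minimax = 5.
maximin = minimax = 5, so a saddle point exists.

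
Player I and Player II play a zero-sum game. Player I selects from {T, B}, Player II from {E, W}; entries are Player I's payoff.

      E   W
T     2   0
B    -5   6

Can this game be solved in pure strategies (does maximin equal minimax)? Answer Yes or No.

Row minima: T → 0, B → -5; maximin = 0.
Column maxima: E → 2, W → 6; minimax = 2.
0 ≠ 2, so no pure-strategy equilibrium exists.

No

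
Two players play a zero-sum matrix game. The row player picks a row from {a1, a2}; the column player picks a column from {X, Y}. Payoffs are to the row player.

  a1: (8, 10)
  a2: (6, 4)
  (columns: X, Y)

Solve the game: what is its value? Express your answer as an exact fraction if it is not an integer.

8

Row minima: a1 → 8, a2 → 4; maximin = 8.
Column maxima: X → 8, Y → 10; minimax = 8.
Since maximin = minimax = 8, there is a saddle point and the value is 8.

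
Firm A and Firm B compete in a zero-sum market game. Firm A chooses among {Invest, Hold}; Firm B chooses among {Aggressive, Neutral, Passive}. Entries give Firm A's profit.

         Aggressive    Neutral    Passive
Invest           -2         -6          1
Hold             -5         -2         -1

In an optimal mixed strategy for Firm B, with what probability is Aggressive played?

Row minima: Invest → -6, Hold → -5; maximin = -5.
Column maxima: Aggressive → -2, Neutral → -2, Passive → 1; minimax = -2.
-5 ≠ -2, so there is no saddle point; optimal play is mixed.
Passive is strictly dominated by Aggressive (it gives Firm A strictly more in every row), so Firm B never plays it.
On the remaining 2×2 (Invest, Hold vs Aggressive, Neutral):
Let Firm A play Invest with probability p. Expected payoff against Aggressive: (-2)p + (-5)(1−p) = 3p − 5; against Neutral: (-6)p + (-2)(1−p) = −4p − 2.
Setting these equal: 3p − 5 = −4p − 2 ⇒ 7p = 3 ⇒ p = 3/7, and the value is (3)·(3/7) − 5 = -26/7.
For Firm B: with q = P(Aggressive), equating Invest's and Hold's payoffs gives 4q − 6 = −3q − 2 ⇒ q = 4/7.

4/7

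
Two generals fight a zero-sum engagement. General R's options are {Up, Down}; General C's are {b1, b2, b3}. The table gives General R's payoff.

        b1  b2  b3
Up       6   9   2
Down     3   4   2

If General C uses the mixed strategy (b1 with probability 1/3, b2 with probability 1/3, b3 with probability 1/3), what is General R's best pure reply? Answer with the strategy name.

Expected payoff of Up: (1/3)·6 + (1/3)·9 + (1/3)·2 = 17/3.
Expected payoff of Down: (1/3)·3 + (1/3)·4 + (1/3)·2 = 3.
The largest is 17/3, so General R's best response is Up.

Up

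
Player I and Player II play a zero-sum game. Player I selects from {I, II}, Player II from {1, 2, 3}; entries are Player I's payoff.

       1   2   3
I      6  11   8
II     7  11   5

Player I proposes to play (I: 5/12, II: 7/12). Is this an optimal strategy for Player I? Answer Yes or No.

Against 1 this mix gives (5/12)·6 + (7/12)·7 = 79/12.
Against 2 this mix gives (5/12)·11 + (7/12)·11 = 11.
Against 3 this mix gives (5/12)·8 + (7/12)·5 = 25/4.
Player II will play 3, holding Player I to 25/4. Shifting weight toward the row that does better against 3 would raise this floor (the equalizing mix achieves 13/2 against both 3 and 1), so the proposed strategy is not optimal.

No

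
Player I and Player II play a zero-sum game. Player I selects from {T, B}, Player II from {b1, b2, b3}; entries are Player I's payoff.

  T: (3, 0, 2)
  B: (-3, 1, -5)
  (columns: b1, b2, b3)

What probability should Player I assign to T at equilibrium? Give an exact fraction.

Row minima: T → 0, B → -5; maximin = 0.
Column maxima: b1 → 3, b2 → 1, b3 → 2; minimax = 1.
0 ≠ 1, so there is no saddle point; optimal play is mixed.
b1 is strictly dominated by b3 (it gives Player I strictly more in every row), so Player II never plays it.
On the remaining 2×2 (T, B vs b2, b3):
Let Player I play T with probability p. Expected payoff against b2: 0p + 1(1−p) = −p + 1; against b3: 2p + (-5)(1−p) = 7p − 5.
Setting these equal: −p + 1 = 7p − 5 ⇒ −8p = -6 ⇒ p = 3/4, and the value is (-1)·(3/4) + 1 = 1/4.
For Player II: with q = P(b2), equating T's and B's payoffs gives −2q + 2 = 6q − 5 ⇒ q = 7/8.

3/4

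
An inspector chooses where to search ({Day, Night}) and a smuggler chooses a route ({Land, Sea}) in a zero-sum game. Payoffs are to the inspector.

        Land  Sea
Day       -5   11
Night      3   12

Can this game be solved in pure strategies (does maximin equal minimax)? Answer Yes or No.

Row minima: Day → -5, Night → 3; maximin = 3.
Column maxima: Land → 3, Sea → 12; minimax = 3.
maximin = minimax = 3, so a saddle point exists.

Yes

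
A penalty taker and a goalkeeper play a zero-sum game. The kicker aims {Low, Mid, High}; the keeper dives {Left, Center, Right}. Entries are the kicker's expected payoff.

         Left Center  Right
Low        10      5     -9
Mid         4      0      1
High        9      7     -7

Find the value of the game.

7/15

Row minima: Low → -9, Mid → 0, High → -7; maximin = 0.
Column maxima: Left → 10, Center → 7, Right → 1; minimax = 1.
0 ≠ 1, so there is no saddle point; optimal play is mixed.
Left is strictly dominated by Center (it gives the kicker strictly more in every row), so the keeper never plays it.
With Left eliminated, Low is strictly dominated by High (High gives the kicker strictly more in every remaining column), so the kicker never plays it.
On the remaining 2×2 (Mid, High vs Center, Right):
Let the kicker play Mid with probability p. Expected payoff against Center: 0p + 7(1−p) = −7p + 7; against Right: 1p + (-7)(1−p) = 8p − 7.
Setting these equal: −7p + 7 = 8p − 7 ⇒ −15p = -14 ⇒ p = 14/15, and the value is (-7)·(14/15) + 7 = 7/15.
For the keeper: with q = P(Center), equating Mid's and High's payoffs gives −q + 1 = 14q − 7 ⇒ q = 8/15.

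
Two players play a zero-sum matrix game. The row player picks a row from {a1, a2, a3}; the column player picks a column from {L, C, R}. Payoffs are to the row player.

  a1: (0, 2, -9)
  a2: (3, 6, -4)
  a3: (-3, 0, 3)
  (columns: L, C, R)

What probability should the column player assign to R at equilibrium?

6/13

Row minima: a1 → -9, a2 → -4, a3 → -3; maximin = -3.
Column maxima: L → 3, C → 6, R → 3; minimax = 3.
-3 ≠ 3, so there is no saddle point; optimal play is mixed.
a1 is strictly dominated by a2, so the row player never plays it.
C is strictly dominated by L (it gives the row player strictly more in every row), so the column player never plays it.
On the remaining 2×2 (a2, a3 vs L, R):
Let the row player play a2 with probability p. Expected payoff against L: 3p + (-3)(1−p) = 6p − 3; against R: (-4)p + 3(1−p) = −7p + 3.
Setting these equal: 6p − 3 = −7p + 3 ⇒ 13p = 6 ⇒ p = 6/13, and the value is (6)·(6/13) − 3 = -3/13.
For the column player: with q = P(L), equating a2's and a3's payoffs gives 7q − 4 = −6q + 3 ⇒ q = 7/13.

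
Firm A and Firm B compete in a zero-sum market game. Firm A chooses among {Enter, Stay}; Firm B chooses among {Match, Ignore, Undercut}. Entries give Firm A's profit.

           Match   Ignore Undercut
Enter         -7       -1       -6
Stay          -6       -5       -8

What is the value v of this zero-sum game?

-20/3

Row minima: Enter → -7, Stay → -8; maximin = -7.
Column maxima: Match → -6, Ignore → -1, Undercut → -6; minimax = -6.
-7 ≠ -6, so there is no saddle point; optimal play is mixed.
Ignore is strictly dominated by Match (it gives Firm A strictly more in every row), so Firm B never plays it.
On the remaining 2×2 (Enter, Stay vs Match, Undercut):
Let Firm A play Enter with probability p. Expected payoff against Match: (-7)p + (-6)(1−p) = −p − 6; against Undercut: (-6)p + (-8)(1−p) = 2p − 8.
Setting these equal: −p − 6 = 2p − 8 ⇒ −3p = -2 ⇒ p = 2/3, and the value is (-1)·(2/3) − 6 = -20/3.
For Firm B: with q = P(Match), equating Enter's and Stay's payoffs gives −q − 6 = 2q − 8 ⇒ q = 2/3.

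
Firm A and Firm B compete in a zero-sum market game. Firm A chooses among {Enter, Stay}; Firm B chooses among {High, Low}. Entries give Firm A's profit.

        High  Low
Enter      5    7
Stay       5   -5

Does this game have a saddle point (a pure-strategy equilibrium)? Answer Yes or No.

Row minima: Enter → 5, Stay → -5; maximin = 5.
Column maxima: High → 5, Low → 7; minimax = 5.
maximin = minimax = 5, so a saddle point exists.

Yes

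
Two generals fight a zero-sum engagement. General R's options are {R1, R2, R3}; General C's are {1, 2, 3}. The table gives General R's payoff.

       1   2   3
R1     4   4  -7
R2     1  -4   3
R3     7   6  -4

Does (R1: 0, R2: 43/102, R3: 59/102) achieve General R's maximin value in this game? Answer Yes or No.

Against 1 this mix gives (43/102)·1 + (59/102)·7 = 76/17.
Against 2 this mix gives (43/102)·(-4) + (59/102)·6 = 91/51.
Against 3 this mix gives (43/102)·3 + (59/102)·(-4) = -107/102.
General C will play 3, holding General R to -107/102. Shifting weight toward the row that does better against 3 would raise this floor (the equalizing mix achieves 2/17 against both 3 and 2), so the proposed strategy is not optimal.

No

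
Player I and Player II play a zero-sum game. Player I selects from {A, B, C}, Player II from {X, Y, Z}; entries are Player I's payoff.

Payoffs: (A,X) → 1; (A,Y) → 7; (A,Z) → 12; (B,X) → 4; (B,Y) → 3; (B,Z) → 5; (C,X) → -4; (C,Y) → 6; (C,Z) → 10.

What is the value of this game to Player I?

25/7

Row minima: A → 1, B → 3, C → -4; maximin = 3.
Column maxima: X → 4, Y → 7, Z → 12; minimax = 4.
3 ≠ 4, so there is no saddle point; optimal play is mixed.
C is strictly dominated by A, so Player I never plays it.
Z is strictly dominated by X (it gives Player I strictly more in every row), so Player II never plays it.
On the remaining 2×2 (A, B vs X, Y):
Let Player I play A with probability p. Expected payoff against X: 1p + 4(1−p) = −3p + 4; against Y: 7p + 3(1−p) = 4p + 3.
Setting these equal: −3p + 4 = 4p + 3 ⇒ −7p = -1 ⇒ p = 1/7, and the value is (-3)·(1/7) + 4 = 25/7.
For Player II: with q = P(X), equating A's and B's payoffs gives −6q + 7 = q + 3 ⇒ q = 4/7.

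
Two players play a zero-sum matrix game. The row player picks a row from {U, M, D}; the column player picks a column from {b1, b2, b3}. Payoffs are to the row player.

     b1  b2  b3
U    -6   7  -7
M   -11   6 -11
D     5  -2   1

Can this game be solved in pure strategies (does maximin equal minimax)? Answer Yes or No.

Row minima: U → -7, M → -11, D → -2; maximin = -2.
Column maxima: b1 → 5, b2 → 7, b3 → 1; minimax = 1.
-2 ≠ 1, so no pure-strategy equilibrium exists.

No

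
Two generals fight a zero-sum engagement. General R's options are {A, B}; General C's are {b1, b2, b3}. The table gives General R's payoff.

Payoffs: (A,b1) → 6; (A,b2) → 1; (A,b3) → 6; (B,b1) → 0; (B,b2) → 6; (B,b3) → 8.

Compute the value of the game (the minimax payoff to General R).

Row minima: A → 1, B → 0; maximin = 1.
Column maxima: b1 → 6, b2 → 6, b3 → 8; minimax = 6.
1 ≠ 6, so there is no saddle point; optimal play is mixed.
b3 is strictly dominated by b2 (it gives General R strictly more in every row), so General C never plays it.
On the remaining 2×2 (A, B vs b1, b2):
Let General R play A with probability p. Expected payoff against b1: 6p + 0(1−p) = 6p; against b2: 1p + 6(1−p) = −5p + 6.
Setting these equal: 6p = −5p + 6 ⇒ 11p = 6 ⇒ p = 6/11, and the value is (6)·(6/11) = 36/11.
For General C: with q = P(b1), equating A's and B's payoffs gives 5q + 1 = −6q + 6 ⇒ q = 5/11.

36/11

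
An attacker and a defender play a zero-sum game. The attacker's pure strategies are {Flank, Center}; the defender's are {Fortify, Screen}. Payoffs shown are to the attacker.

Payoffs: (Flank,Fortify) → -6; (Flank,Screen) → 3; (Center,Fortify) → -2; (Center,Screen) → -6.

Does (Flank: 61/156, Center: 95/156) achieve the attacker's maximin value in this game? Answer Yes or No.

Against Fortify this mix gives (61/156)·(-6) + (95/156)·(-2) = -139/39.
Against Screen this mix gives (61/156)·3 + (95/156)·(-6) = -129/52.
The defender will play Fortify, holding the attacker to -139/39. Shifting weight toward the row that does better against Fortify would raise this floor (the equalizing mix achieves -42/13 against both Fortify and Screen), so the proposed strategy is not optimal.

No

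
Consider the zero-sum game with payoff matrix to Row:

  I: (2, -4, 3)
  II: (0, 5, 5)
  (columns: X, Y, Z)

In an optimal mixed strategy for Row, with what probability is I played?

Row minima: I → -4, II → 0; maximin = 0.
Column maxima: X → 2, Y → 5, Z → 5; minimax = 2.
0 ≠ 2, so there is no saddle point; optimal play is mixed.
Z is strictly dominated by X (it gives Row strictly more in every row), so Column never plays it.
On the remaining 2×2 (I, II vs X, Y):
Let Row play I with probability p. Expected payoff against X: 2p + 0(1−p) = 2p; against Y: (-4)p + 5(1−p) = −9p + 5.
Setting these equal: 2p = −9p + 5 ⇒ 11p = 5 ⇒ p = 5/11, and the value is (2)·(5/11) = 10/11.
For Column: with q = P(X), equating I's and II's payoffs gives 6q − 4 = −5q + 5 ⇒ q = 9/11.

5/11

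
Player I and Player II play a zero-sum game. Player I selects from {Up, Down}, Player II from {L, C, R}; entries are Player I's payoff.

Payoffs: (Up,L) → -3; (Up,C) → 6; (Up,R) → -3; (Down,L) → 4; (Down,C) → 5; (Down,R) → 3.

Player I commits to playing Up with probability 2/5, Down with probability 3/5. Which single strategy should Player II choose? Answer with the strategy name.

If Player II plays L, Player I's expected payoff is (2/5)·(-3) + (3/5)·4 = 6/5.
If Player II plays C, Player I's expected payoff is (2/5)·6 + (3/5)·5 = 27/5.
If Player II plays R, Player I's expected payoff is (2/5)·(-3) + (3/5)·3 = 3/5.
Player II minimizes Player I's payoff; the smallest is 3/5, so the best response is R.

R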